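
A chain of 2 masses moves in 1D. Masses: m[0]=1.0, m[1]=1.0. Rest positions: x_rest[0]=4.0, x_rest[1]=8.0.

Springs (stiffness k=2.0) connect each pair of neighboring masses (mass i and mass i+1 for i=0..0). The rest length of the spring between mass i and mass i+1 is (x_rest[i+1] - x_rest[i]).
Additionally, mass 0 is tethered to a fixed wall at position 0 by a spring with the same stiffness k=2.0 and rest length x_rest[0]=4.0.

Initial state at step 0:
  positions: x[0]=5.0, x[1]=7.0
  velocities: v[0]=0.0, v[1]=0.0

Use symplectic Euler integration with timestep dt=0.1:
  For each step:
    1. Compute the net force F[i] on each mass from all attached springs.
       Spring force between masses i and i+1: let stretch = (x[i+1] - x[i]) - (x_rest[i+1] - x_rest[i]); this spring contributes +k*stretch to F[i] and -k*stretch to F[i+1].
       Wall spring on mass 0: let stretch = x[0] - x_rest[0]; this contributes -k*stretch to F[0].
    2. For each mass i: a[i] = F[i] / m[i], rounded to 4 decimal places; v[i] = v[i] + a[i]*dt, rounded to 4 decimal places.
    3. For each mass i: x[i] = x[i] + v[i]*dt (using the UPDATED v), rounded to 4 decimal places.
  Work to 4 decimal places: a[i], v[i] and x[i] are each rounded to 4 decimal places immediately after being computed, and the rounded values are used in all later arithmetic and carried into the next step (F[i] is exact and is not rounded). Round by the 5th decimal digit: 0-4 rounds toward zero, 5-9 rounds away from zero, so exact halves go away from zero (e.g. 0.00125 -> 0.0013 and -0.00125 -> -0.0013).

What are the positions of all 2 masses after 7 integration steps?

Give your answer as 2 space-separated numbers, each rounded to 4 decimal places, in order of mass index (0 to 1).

Answer: 3.6893 7.8889

Derivation:
Step 0: x=[5.0000 7.0000] v=[0.0000 0.0000]
Step 1: x=[4.9400 7.0400] v=[-0.6000 0.4000]
Step 2: x=[4.8232 7.1180] v=[-1.1680 0.7800]
Step 3: x=[4.6558 7.2301] v=[-1.6737 1.1210]
Step 4: x=[4.4468 7.3707] v=[-2.0900 1.4061]
Step 5: x=[4.2073 7.5328] v=[-2.3946 1.6213]
Step 6: x=[3.9502 7.7084] v=[-2.5710 1.7562]
Step 7: x=[3.6893 7.8889] v=[-2.6094 1.8046]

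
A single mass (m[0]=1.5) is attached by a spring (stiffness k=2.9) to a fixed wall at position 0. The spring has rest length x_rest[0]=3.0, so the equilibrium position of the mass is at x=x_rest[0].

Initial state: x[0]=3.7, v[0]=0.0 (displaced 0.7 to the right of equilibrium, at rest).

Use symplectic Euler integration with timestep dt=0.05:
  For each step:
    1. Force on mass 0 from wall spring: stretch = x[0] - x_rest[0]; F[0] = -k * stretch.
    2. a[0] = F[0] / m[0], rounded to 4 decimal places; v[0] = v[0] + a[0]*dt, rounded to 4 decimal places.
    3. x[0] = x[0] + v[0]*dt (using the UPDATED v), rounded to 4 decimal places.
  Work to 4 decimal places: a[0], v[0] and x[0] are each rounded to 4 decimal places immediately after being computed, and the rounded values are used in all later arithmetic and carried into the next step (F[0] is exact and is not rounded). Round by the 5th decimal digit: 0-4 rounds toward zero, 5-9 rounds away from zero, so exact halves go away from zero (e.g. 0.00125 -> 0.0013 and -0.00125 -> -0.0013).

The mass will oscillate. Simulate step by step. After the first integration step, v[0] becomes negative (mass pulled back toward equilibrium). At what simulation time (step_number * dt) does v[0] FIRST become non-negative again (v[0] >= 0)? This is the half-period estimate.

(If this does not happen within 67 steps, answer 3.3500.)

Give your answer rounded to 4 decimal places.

Step 0: x=[3.7000] v=[0.0000]
Step 1: x=[3.6966] v=[-0.0677]
Step 2: x=[3.6899] v=[-0.1350]
Step 3: x=[3.6798] v=[-0.2017]
Step 4: x=[3.6664] v=[-0.2674]
Step 5: x=[3.6498] v=[-0.3318]
Step 6: x=[3.6301] v=[-0.3946]
Step 7: x=[3.6073] v=[-0.4555]
Step 8: x=[3.5816] v=[-0.5142]
Step 9: x=[3.5531] v=[-0.5704]
Step 10: x=[3.5219] v=[-0.6239]
Step 11: x=[3.4882] v=[-0.6744]
Step 12: x=[3.4521] v=[-0.7216]
Step 13: x=[3.4138] v=[-0.7653]
Step 14: x=[3.3735] v=[-0.8053]
Step 15: x=[3.3314] v=[-0.8414]
Step 16: x=[3.2877] v=[-0.8734]
Step 17: x=[3.2426] v=[-0.9012]
Step 18: x=[3.1964] v=[-0.9247]
Step 19: x=[3.1492] v=[-0.9437]
Step 20: x=[3.1013] v=[-0.9581]
Step 21: x=[3.0529] v=[-0.9679]
Step 22: x=[3.0043] v=[-0.9730]
Step 23: x=[2.9556] v=[-0.9734]
Step 24: x=[2.9071] v=[-0.9691]
Step 25: x=[2.8591] v=[-0.9601]
Step 26: x=[2.8118] v=[-0.9465]
Step 27: x=[2.7654] v=[-0.9283]
Step 28: x=[2.7201] v=[-0.9056]
Step 29: x=[2.6762] v=[-0.8785]
Step 30: x=[2.6338] v=[-0.8472]
Step 31: x=[2.5932] v=[-0.8118]
Step 32: x=[2.5546] v=[-0.7725]
Step 33: x=[2.5181] v=[-0.7294]
Step 34: x=[2.4840] v=[-0.6828]
Step 35: x=[2.4524] v=[-0.6329]
Step 36: x=[2.4234] v=[-0.5800]
Step 37: x=[2.3972] v=[-0.5243]
Step 38: x=[2.3739] v=[-0.4660]
Step 39: x=[2.3536] v=[-0.4055]
Step 40: x=[2.3365] v=[-0.3430]
Step 41: x=[2.3226] v=[-0.2789]
Step 42: x=[2.3119] v=[-0.2134]
Step 43: x=[2.3046] v=[-0.1469]
Step 44: x=[2.3006] v=[-0.0797]
Step 45: x=[2.3000] v=[-0.0121]
Step 46: x=[2.3028] v=[0.0556]
First v>=0 after going negative at step 46, time=2.3000

Answer: 2.3000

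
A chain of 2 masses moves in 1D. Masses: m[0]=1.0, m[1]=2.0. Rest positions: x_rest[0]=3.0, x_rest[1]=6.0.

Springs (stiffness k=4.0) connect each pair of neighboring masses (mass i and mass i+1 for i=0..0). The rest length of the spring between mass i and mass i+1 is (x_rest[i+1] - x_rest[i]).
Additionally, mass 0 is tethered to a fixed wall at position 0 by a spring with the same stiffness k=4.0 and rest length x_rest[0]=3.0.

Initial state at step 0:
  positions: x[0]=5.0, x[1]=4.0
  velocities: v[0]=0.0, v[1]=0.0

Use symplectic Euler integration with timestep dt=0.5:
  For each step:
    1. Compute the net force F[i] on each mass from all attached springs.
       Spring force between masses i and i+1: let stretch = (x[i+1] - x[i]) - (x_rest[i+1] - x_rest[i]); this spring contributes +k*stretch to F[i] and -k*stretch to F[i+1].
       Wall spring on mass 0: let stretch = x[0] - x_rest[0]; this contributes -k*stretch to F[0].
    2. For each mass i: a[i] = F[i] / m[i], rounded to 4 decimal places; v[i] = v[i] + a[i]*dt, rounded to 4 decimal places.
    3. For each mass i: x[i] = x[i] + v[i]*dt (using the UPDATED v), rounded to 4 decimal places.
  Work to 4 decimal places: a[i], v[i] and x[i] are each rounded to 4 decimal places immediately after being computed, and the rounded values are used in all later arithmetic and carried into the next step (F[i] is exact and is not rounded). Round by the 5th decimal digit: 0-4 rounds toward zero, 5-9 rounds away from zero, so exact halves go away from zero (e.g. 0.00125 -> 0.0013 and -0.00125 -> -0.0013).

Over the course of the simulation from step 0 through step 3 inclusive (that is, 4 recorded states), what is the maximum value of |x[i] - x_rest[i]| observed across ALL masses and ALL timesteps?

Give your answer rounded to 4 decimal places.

Answer: 4.0000

Derivation:
Step 0: x=[5.0000 4.0000] v=[0.0000 0.0000]
Step 1: x=[-1.0000 6.0000] v=[-12.0000 4.0000]
Step 2: x=[1.0000 6.0000] v=[4.0000 0.0000]
Step 3: x=[7.0000 5.0000] v=[12.0000 -2.0000]
Max displacement = 4.0000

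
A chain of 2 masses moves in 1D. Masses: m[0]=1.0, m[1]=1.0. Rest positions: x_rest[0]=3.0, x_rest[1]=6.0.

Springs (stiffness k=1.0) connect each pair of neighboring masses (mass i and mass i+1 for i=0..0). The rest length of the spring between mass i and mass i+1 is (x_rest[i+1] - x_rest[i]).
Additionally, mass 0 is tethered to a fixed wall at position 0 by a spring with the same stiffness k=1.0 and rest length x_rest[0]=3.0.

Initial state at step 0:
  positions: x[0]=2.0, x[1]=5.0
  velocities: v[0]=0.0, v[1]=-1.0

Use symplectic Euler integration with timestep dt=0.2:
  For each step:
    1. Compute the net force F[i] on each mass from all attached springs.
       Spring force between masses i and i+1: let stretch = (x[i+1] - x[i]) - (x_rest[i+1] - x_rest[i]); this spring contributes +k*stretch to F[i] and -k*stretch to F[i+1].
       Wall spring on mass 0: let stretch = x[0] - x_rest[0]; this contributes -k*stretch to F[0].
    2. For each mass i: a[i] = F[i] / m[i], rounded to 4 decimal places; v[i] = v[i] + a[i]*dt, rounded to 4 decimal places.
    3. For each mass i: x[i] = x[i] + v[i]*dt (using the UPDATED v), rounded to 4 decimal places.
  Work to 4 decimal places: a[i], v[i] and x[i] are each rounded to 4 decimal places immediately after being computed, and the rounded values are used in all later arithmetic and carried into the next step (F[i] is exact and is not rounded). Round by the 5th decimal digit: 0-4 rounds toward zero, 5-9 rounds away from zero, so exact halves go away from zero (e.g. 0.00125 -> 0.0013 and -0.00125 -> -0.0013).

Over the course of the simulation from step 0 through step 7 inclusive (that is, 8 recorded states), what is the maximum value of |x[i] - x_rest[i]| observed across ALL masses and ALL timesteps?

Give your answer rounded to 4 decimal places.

Answer: 1.8608

Derivation:
Step 0: x=[2.0000 5.0000] v=[0.0000 -1.0000]
Step 1: x=[2.0400 4.8000] v=[0.2000 -1.0000]
Step 2: x=[2.1088 4.6096] v=[0.3440 -0.9520]
Step 3: x=[2.1933 4.4392] v=[0.4224 -0.8522]
Step 4: x=[2.2799 4.2989] v=[0.4329 -0.7014]
Step 5: x=[2.3560 4.1979] v=[0.3807 -0.5052]
Step 6: x=[2.4116 4.1432] v=[0.2779 -0.2736]
Step 7: x=[2.4400 4.1392] v=[0.1419 -0.0199]
Max displacement = 1.8608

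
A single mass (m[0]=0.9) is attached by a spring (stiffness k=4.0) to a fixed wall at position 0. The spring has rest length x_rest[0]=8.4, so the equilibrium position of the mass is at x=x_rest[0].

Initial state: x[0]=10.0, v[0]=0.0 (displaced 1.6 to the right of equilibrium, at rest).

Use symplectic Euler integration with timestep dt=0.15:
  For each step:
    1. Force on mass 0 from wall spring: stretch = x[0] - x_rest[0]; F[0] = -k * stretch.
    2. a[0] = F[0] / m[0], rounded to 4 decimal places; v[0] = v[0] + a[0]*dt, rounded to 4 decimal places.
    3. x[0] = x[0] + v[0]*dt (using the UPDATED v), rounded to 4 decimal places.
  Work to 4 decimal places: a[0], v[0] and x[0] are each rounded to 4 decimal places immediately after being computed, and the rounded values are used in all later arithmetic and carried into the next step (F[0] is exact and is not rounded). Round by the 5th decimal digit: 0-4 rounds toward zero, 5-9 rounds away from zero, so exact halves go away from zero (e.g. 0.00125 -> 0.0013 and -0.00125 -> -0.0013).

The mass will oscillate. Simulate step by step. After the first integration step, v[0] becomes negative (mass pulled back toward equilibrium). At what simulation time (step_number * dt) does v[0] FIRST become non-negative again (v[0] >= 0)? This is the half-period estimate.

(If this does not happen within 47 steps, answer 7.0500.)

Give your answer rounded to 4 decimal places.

Step 0: x=[10.0000] v=[0.0000]
Step 1: x=[9.8400] v=[-1.0667]
Step 2: x=[9.5360] v=[-2.0267]
Step 3: x=[9.1184] v=[-2.7840]
Step 4: x=[8.6290] v=[-3.2629]
Step 5: x=[8.1167] v=[-3.4156]
Step 6: x=[7.6327] v=[-3.2267]
Step 7: x=[7.2254] v=[-2.7152]
Step 8: x=[6.9356] v=[-1.9321]
Step 9: x=[6.7922] v=[-0.9558]
Step 10: x=[6.8096] v=[0.1161]
First v>=0 after going negative at step 10, time=1.5000

Answer: 1.5000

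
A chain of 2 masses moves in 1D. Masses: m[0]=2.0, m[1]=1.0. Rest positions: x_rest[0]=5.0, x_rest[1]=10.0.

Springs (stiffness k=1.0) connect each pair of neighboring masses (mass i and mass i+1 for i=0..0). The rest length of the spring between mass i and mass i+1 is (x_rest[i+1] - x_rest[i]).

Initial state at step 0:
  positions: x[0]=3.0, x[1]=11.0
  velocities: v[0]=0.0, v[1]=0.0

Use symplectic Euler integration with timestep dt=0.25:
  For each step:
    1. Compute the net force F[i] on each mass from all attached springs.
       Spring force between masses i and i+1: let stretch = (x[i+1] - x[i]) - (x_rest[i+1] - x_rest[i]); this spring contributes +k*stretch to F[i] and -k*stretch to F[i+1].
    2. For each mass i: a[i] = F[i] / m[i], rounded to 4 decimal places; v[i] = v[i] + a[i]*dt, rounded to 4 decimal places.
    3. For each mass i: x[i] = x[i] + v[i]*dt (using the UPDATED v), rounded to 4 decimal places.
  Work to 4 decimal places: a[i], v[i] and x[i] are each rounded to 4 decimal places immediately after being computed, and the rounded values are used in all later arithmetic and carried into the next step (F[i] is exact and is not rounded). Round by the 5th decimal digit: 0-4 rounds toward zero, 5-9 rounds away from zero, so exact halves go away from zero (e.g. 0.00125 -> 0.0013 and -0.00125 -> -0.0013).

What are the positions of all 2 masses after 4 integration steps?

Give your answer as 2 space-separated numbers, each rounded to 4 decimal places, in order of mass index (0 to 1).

Step 0: x=[3.0000 11.0000] v=[0.0000 0.0000]
Step 1: x=[3.0938 10.8125] v=[0.3750 -0.7500]
Step 2: x=[3.2725 10.4551] v=[0.7149 -1.4297]
Step 3: x=[3.5194 9.9613] v=[0.9877 -1.9754]
Step 4: x=[3.8114 9.3773] v=[1.1680 -2.3359]

Answer: 3.8114 9.3773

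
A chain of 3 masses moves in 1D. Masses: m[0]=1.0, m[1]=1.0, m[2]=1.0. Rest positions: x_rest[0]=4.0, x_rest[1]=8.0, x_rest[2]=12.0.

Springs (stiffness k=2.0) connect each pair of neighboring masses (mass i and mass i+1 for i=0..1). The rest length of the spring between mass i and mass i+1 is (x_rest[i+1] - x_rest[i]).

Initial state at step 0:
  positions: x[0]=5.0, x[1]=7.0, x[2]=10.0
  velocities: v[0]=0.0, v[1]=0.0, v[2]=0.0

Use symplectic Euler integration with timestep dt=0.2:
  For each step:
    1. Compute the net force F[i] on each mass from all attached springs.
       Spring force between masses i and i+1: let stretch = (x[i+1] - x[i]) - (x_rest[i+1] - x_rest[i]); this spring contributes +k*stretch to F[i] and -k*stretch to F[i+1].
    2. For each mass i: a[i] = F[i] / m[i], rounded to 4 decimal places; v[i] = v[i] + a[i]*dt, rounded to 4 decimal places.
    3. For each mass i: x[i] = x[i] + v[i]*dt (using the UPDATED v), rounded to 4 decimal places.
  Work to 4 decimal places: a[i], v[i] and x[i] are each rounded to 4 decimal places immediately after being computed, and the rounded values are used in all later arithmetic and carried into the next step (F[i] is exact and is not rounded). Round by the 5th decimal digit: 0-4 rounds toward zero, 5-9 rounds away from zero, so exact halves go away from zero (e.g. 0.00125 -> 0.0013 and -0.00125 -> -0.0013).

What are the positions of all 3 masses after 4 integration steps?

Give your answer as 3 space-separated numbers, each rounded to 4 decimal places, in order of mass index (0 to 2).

Step 0: x=[5.0000 7.0000 10.0000] v=[0.0000 0.0000 0.0000]
Step 1: x=[4.8400 7.0800 10.0800] v=[-0.8000 0.4000 0.4000]
Step 2: x=[4.5392 7.2208 10.2400] v=[-1.5040 0.7040 0.8000]
Step 3: x=[4.1329 7.3886 10.4785] v=[-2.0314 0.8390 1.1923]
Step 4: x=[3.6671 7.5431 10.7898] v=[-2.3291 0.7727 1.5563]

Answer: 3.6671 7.5431 10.7898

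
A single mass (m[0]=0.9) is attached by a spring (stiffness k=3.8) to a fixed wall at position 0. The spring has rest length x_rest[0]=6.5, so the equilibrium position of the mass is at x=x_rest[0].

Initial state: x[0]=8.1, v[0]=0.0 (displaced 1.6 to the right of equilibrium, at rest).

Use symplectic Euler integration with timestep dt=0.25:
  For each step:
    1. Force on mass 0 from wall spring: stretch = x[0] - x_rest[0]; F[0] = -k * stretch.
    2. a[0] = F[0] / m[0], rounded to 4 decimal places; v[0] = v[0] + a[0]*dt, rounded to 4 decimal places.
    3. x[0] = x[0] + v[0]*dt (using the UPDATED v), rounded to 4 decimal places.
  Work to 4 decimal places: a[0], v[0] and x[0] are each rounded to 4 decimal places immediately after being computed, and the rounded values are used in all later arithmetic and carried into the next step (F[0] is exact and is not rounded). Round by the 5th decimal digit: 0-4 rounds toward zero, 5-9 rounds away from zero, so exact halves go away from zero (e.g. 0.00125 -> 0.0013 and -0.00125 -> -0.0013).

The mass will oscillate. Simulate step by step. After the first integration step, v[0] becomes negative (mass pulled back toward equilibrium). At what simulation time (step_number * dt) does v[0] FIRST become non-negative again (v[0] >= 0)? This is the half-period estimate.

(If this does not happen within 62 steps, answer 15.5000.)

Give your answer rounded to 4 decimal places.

Step 0: x=[8.1000] v=[0.0000]
Step 1: x=[7.6778] v=[-1.6889]
Step 2: x=[6.9448] v=[-2.9321]
Step 3: x=[6.0944] v=[-3.4016]
Step 4: x=[5.3510] v=[-2.9735]
Step 5: x=[4.9108] v=[-1.7607]
Step 6: x=[4.8900] v=[-0.0832]
Step 7: x=[5.2941] v=[1.6163]
First v>=0 after going negative at step 7, time=1.7500

Answer: 1.7500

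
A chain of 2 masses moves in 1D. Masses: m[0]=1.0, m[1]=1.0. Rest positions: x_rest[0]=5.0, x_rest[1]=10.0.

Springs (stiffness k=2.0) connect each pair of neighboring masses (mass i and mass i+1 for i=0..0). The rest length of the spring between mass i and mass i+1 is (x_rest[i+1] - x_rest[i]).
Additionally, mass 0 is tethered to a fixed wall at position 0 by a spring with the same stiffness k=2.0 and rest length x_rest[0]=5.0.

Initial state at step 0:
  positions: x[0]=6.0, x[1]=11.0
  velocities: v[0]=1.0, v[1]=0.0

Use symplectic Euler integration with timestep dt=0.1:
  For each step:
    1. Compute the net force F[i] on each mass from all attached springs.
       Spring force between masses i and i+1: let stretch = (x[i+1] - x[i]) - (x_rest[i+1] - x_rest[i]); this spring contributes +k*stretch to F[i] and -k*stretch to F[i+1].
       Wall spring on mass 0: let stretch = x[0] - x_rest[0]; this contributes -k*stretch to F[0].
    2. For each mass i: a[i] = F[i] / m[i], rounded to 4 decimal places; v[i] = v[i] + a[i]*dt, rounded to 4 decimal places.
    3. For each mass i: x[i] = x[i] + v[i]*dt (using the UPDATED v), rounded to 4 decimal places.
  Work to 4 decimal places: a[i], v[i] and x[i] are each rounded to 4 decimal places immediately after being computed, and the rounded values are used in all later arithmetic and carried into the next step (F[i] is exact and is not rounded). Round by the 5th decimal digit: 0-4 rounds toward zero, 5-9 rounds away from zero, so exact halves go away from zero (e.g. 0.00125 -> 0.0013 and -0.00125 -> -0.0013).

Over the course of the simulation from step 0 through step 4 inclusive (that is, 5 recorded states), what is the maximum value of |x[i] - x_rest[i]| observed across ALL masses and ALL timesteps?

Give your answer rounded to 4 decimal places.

Answer: 1.1730

Derivation:
Step 0: x=[6.0000 11.0000] v=[1.0000 0.0000]
Step 1: x=[6.0800 11.0000] v=[0.8000 0.0000]
Step 2: x=[6.1368 11.0016] v=[0.5680 0.0160]
Step 3: x=[6.1682 11.0059] v=[0.3136 0.0430]
Step 4: x=[6.1730 11.0135] v=[0.0475 0.0755]
Max displacement = 1.1730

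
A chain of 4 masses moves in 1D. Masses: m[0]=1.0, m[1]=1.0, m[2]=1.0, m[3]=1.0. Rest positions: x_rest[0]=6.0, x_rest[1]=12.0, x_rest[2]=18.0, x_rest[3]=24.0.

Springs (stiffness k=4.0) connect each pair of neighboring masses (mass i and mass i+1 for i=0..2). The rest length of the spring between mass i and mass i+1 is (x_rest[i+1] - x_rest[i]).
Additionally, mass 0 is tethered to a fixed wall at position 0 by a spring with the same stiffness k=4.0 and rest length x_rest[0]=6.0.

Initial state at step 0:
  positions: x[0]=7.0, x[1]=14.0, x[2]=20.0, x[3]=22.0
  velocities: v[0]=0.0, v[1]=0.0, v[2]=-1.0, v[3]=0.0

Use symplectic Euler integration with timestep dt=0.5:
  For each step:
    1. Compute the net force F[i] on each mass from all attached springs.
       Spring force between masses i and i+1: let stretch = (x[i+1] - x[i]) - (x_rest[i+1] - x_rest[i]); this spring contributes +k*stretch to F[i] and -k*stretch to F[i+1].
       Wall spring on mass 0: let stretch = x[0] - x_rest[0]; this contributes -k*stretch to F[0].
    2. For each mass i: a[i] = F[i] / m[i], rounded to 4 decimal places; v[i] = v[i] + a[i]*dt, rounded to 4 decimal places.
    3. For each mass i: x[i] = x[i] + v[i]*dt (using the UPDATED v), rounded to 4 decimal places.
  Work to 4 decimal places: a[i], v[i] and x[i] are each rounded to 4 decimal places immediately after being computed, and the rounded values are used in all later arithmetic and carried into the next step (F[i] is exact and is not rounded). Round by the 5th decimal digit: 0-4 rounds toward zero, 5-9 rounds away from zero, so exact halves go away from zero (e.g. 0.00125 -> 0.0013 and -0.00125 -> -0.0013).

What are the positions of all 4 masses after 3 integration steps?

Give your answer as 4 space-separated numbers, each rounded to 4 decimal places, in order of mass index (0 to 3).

Step 0: x=[7.0000 14.0000 20.0000 22.0000] v=[0.0000 0.0000 -1.0000 0.0000]
Step 1: x=[7.0000 13.0000 15.5000 26.0000] v=[0.0000 -2.0000 -9.0000 8.0000]
Step 2: x=[6.0000 8.5000 19.0000 25.5000] v=[-2.0000 -9.0000 7.0000 -1.0000]
Step 3: x=[1.5000 12.0000 18.5000 24.5000] v=[-9.0000 7.0000 -1.0000 -2.0000]

Answer: 1.5000 12.0000 18.5000 24.5000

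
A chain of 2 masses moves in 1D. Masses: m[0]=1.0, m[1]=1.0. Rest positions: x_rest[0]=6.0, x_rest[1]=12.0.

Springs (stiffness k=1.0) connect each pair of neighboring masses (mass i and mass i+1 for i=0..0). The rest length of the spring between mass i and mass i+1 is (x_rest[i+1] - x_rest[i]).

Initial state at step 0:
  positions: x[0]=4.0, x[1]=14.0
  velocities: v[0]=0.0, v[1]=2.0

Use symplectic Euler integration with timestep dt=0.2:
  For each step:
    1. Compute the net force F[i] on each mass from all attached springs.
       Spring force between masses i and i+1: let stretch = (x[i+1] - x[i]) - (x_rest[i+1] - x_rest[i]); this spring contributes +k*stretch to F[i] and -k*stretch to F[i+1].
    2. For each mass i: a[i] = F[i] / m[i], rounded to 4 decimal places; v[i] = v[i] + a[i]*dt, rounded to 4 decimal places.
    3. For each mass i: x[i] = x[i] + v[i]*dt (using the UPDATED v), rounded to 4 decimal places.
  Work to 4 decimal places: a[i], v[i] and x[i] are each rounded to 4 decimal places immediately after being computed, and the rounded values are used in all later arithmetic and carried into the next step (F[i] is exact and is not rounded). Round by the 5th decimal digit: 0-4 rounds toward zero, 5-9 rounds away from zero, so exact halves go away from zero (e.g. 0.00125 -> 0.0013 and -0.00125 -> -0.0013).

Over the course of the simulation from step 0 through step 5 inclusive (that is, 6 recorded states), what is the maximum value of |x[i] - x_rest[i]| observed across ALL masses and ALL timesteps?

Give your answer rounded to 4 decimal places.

Step 0: x=[4.0000 14.0000] v=[0.0000 2.0000]
Step 1: x=[4.1600 14.2400] v=[0.8000 1.2000]
Step 2: x=[4.4832 14.3168] v=[1.6160 0.3840]
Step 3: x=[4.9597 14.2403] v=[2.3827 -0.3827]
Step 4: x=[5.5675 14.0325] v=[3.0388 -1.0388]
Step 5: x=[6.2739 13.7261] v=[3.5318 -1.5318]
Max displacement = 2.3168

Answer: 2.3168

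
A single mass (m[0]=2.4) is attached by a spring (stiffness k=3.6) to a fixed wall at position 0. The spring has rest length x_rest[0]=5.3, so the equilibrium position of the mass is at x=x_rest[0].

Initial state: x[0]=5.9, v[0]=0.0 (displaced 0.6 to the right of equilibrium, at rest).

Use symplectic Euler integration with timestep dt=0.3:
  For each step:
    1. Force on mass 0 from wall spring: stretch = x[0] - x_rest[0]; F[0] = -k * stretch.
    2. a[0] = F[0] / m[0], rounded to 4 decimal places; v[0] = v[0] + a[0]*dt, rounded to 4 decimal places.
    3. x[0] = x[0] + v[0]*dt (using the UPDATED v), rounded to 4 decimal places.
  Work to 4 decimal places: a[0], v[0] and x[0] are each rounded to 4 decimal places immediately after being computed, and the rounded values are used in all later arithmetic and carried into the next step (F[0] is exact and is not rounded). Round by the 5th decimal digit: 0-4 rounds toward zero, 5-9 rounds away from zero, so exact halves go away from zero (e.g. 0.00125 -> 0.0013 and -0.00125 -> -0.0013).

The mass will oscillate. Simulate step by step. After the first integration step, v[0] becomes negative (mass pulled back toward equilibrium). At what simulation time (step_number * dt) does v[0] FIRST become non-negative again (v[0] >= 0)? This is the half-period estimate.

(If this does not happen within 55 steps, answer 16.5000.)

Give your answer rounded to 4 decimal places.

Step 0: x=[5.9000] v=[0.0000]
Step 1: x=[5.8190] v=[-0.2700]
Step 2: x=[5.6679] v=[-0.5036]
Step 3: x=[5.4671] v=[-0.6692]
Step 4: x=[5.2438] v=[-0.7444]
Step 5: x=[5.0281] v=[-0.7191]
Step 6: x=[4.8491] v=[-0.5967]
Step 7: x=[4.7310] v=[-0.3938]
Step 8: x=[4.6897] v=[-0.1378]
Step 9: x=[4.7308] v=[0.1369]
First v>=0 after going negative at step 9, time=2.7000

Answer: 2.7000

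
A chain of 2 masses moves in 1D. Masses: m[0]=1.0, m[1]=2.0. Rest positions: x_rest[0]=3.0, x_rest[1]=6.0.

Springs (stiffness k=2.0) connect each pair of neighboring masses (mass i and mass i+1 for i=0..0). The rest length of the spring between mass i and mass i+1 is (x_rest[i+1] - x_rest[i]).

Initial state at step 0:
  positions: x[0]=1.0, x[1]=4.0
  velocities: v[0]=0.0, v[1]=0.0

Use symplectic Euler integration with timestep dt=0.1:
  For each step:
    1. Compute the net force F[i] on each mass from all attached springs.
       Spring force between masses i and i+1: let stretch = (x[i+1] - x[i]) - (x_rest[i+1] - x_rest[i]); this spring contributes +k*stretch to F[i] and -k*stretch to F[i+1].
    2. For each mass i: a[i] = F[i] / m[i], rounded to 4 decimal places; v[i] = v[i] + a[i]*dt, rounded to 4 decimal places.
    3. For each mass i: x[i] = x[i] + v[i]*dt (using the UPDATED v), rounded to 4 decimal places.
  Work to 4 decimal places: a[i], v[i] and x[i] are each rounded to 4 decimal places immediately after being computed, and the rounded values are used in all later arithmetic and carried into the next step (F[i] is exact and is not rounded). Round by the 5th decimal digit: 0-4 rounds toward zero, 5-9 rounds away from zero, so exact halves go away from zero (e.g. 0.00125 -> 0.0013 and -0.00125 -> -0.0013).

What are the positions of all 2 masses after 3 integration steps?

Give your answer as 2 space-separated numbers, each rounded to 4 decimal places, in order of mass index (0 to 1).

Answer: 1.0000 4.0000

Derivation:
Step 0: x=[1.0000 4.0000] v=[0.0000 0.0000]
Step 1: x=[1.0000 4.0000] v=[0.0000 0.0000]
Step 2: x=[1.0000 4.0000] v=[0.0000 0.0000]
Step 3: x=[1.0000 4.0000] v=[0.0000 0.0000]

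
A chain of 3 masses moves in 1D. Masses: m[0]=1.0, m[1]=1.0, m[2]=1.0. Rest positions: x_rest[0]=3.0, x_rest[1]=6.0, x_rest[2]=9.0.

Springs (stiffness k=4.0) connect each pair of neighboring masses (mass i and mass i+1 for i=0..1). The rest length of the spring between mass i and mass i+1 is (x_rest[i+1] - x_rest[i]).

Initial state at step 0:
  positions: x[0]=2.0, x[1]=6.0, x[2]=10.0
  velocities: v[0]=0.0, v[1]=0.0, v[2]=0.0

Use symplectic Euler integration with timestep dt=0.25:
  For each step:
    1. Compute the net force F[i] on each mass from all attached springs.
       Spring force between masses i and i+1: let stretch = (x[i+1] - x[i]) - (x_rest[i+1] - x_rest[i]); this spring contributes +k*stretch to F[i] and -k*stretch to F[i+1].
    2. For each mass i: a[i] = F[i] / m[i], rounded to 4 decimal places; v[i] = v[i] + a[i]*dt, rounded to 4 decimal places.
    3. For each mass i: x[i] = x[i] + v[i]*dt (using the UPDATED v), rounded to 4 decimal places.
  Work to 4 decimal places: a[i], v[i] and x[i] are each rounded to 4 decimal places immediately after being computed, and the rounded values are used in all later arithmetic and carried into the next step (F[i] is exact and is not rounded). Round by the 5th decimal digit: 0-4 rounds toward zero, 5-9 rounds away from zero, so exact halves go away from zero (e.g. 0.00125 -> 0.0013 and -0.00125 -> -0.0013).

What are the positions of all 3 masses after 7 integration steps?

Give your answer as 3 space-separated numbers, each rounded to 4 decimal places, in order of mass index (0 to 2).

Answer: 3.8231 6.0001 8.1770

Derivation:
Step 0: x=[2.0000 6.0000 10.0000] v=[0.0000 0.0000 0.0000]
Step 1: x=[2.2500 6.0000 9.7500] v=[1.0000 0.0000 -1.0000]
Step 2: x=[2.6875 6.0000 9.3125] v=[1.7500 0.0000 -1.7500]
Step 3: x=[3.2031 6.0000 8.7969] v=[2.0625 0.0000 -2.0625]
Step 4: x=[3.6680 6.0000 8.3321] v=[1.8594 0.0000 -1.8594]
Step 5: x=[3.9659 6.0000 8.0342] v=[1.1914 0.0001 -1.1915]
Step 6: x=[4.0223 6.0001 7.9778] v=[0.2255 0.0002 -0.2257]
Step 7: x=[3.8231 6.0001 8.1770] v=[-0.7967 0.0001 0.7966]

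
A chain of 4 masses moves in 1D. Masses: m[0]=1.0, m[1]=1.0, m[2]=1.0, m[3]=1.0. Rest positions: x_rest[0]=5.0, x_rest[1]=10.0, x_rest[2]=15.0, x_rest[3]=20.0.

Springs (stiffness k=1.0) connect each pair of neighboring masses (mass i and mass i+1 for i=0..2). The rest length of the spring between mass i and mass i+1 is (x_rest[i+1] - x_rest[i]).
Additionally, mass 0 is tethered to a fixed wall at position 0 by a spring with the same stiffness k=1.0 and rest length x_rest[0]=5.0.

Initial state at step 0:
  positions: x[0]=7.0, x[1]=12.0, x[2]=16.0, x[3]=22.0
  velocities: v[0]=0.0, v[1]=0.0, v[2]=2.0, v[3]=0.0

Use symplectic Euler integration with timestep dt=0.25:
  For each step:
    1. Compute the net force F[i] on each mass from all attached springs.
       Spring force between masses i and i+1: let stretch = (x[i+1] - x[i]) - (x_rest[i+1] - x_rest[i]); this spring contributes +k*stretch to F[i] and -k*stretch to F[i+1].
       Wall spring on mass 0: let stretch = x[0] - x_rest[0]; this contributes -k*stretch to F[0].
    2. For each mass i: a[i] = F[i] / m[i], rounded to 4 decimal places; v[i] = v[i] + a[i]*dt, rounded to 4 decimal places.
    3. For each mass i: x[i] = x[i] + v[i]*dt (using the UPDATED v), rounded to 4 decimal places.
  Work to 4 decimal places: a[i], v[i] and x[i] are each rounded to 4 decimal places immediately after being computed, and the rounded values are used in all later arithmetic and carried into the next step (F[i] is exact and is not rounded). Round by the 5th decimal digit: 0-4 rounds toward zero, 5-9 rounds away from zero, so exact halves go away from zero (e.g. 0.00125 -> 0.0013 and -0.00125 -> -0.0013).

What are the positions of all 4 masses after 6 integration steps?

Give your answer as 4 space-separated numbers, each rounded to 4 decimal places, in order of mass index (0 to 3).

Step 0: x=[7.0000 12.0000 16.0000 22.0000] v=[0.0000 0.0000 2.0000 0.0000]
Step 1: x=[6.8750 11.9375 16.6250 21.9375] v=[-0.5000 -0.2500 2.5000 -0.2500]
Step 2: x=[6.6367 11.8516 17.2891 21.8555] v=[-0.9531 -0.3438 2.6563 -0.3281]
Step 3: x=[6.3096 11.7796 17.8987 21.8006] v=[-1.3086 -0.2882 2.4385 -0.2197]
Step 4: x=[5.9300 11.7481 18.3698 21.8143] v=[-1.5185 -0.1259 1.8842 0.0548]
Step 5: x=[5.5434 11.7669 18.6423 21.9252] v=[-1.5465 0.0750 1.0899 0.4437]
Step 6: x=[5.1993 11.8264 18.6903 22.1435] v=[-1.3765 0.2380 0.1918 0.8730]

Answer: 5.1993 11.8264 18.6903 22.1435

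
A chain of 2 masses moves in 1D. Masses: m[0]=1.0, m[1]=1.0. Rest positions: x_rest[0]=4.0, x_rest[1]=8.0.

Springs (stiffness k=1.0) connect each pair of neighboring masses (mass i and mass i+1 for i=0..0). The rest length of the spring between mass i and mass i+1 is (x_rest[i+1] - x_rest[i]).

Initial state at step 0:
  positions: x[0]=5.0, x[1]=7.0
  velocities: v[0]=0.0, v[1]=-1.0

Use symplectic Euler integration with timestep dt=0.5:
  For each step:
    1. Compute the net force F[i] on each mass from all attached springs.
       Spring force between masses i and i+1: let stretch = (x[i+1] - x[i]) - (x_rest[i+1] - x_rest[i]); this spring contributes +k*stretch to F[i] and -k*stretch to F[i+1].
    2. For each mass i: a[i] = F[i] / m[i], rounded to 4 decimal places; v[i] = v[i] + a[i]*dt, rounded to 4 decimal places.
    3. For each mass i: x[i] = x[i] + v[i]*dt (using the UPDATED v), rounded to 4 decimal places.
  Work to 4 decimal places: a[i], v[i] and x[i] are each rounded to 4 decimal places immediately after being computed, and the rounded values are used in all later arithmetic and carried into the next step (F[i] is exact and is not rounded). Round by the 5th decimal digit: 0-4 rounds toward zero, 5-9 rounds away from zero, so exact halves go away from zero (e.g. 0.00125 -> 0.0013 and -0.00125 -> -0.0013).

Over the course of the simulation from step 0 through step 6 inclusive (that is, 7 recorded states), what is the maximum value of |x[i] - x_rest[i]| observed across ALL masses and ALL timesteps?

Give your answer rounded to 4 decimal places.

Step 0: x=[5.0000 7.0000] v=[0.0000 -1.0000]
Step 1: x=[4.5000 7.0000] v=[-1.0000 0.0000]
Step 2: x=[3.6250 7.3750] v=[-1.7500 0.7500]
Step 3: x=[2.6875 7.8125] v=[-1.8750 0.8750]
Step 4: x=[2.0313 7.9688] v=[-1.3125 0.3125]
Step 5: x=[1.8594 7.6407] v=[-0.3438 -0.6563]
Step 6: x=[2.1329 6.8672] v=[0.5469 -1.5470]
Max displacement = 2.1406

Answer: 2.1406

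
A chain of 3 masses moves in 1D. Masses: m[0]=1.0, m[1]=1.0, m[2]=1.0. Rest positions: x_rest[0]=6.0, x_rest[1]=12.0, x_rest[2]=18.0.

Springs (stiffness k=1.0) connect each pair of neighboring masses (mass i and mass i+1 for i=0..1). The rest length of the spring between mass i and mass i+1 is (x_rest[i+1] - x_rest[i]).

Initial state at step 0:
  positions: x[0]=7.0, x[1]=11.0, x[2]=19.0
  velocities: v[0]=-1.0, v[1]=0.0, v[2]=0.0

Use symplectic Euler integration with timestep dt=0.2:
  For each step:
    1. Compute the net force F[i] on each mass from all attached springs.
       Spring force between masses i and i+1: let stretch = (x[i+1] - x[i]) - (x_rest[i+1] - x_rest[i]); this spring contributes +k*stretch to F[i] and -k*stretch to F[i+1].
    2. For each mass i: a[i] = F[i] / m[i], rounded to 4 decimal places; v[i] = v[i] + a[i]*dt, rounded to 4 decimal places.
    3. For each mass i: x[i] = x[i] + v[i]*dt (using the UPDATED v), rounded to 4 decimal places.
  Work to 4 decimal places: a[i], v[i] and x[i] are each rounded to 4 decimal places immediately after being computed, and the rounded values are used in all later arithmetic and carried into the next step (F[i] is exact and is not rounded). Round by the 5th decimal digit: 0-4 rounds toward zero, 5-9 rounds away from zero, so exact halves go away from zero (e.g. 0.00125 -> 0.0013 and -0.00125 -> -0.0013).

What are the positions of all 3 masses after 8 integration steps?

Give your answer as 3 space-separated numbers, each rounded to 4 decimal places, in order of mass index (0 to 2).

Step 0: x=[7.0000 11.0000 19.0000] v=[-1.0000 0.0000 0.0000]
Step 1: x=[6.7200 11.1600 18.9200] v=[-1.4000 0.8000 -0.4000]
Step 2: x=[6.3776 11.4528 18.7696] v=[-1.7120 1.4640 -0.7520]
Step 3: x=[5.9982 11.8353 18.5665] v=[-1.8970 1.9123 -1.0154]
Step 4: x=[5.6123 12.2535 18.3342] v=[-1.9296 2.0911 -1.1616]
Step 5: x=[5.2520 12.6493 18.0987] v=[-1.8014 1.9790 -1.1777]
Step 6: x=[4.9476 12.9672 17.8852] v=[-1.5219 1.5894 -1.0676]
Step 7: x=[4.7240 13.1610 17.7150] v=[-1.1180 0.9691 -0.8512]
Step 8: x=[4.5979 13.1995 17.6026] v=[-0.6306 0.1925 -0.5620]

Answer: 4.5979 13.1995 17.6026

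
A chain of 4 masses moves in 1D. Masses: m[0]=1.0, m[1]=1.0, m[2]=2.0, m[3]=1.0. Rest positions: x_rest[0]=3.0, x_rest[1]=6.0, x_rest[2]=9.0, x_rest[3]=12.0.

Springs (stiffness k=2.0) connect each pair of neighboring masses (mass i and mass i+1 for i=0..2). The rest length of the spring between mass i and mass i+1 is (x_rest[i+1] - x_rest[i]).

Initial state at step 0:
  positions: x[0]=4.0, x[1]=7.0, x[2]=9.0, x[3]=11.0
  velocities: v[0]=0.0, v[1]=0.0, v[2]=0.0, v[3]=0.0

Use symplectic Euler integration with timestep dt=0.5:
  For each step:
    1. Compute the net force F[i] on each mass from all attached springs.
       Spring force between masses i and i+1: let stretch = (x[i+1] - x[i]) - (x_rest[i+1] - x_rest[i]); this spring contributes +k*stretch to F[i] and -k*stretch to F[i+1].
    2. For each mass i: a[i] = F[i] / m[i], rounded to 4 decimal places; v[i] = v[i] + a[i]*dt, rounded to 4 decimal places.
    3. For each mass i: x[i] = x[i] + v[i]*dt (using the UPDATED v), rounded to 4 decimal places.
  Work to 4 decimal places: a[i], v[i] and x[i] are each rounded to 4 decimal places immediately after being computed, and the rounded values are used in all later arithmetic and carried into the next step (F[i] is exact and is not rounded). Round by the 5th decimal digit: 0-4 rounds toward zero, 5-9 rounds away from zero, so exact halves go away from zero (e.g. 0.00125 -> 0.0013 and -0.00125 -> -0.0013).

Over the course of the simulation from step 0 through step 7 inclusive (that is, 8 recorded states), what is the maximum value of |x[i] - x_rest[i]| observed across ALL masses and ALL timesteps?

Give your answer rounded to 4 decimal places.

Answer: 1.0938

Derivation:
Step 0: x=[4.0000 7.0000 9.0000 11.0000] v=[0.0000 0.0000 0.0000 0.0000]
Step 1: x=[4.0000 6.5000 9.0000 11.5000] v=[0.0000 -1.0000 0.0000 1.0000]
Step 2: x=[3.7500 6.0000 9.0000 12.2500] v=[-0.5000 -1.0000 0.0000 1.5000]
Step 3: x=[3.1250 5.8750 9.0625 12.8750] v=[-1.2500 -0.2500 0.1250 1.2500]
Step 4: x=[2.3750 5.9688 9.2813 13.0938] v=[-1.5000 0.1875 0.4375 0.4375]
Step 5: x=[1.9219 5.9219 9.6251 12.9063] v=[-0.9062 -0.0938 0.6875 -0.3750]
Step 6: x=[1.9688 5.7266 9.8634 12.5782] v=[0.0938 -0.3906 0.4765 -0.6562]
Step 7: x=[2.3946 5.7208 9.7462 12.3927] v=[0.8516 -0.0116 -0.2345 -0.3710]
Max displacement = 1.0938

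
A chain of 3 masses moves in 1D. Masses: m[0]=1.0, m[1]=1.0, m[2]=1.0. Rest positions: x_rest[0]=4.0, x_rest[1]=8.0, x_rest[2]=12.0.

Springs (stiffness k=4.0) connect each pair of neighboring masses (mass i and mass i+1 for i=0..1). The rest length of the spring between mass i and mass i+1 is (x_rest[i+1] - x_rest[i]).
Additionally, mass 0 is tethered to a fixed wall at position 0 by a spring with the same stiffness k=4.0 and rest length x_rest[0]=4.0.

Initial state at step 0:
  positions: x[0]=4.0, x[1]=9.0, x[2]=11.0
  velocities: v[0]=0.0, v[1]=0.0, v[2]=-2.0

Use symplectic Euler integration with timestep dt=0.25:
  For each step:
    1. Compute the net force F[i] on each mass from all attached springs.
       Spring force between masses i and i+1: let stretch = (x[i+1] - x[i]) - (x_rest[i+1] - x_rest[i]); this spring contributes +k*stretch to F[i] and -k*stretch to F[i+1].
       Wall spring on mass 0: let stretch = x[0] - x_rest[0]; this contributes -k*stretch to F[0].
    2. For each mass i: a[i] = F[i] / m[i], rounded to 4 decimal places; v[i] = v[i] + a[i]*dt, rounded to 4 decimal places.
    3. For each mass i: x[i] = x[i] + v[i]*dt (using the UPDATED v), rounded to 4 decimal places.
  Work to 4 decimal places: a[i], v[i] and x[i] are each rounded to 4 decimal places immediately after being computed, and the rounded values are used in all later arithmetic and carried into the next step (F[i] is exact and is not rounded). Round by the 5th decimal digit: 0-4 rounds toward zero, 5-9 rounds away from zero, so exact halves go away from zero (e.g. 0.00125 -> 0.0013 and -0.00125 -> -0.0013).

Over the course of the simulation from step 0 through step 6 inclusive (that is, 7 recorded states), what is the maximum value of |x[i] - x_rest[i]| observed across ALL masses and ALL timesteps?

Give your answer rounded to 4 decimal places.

Answer: 1.7753

Derivation:
Step 0: x=[4.0000 9.0000 11.0000] v=[0.0000 0.0000 -2.0000]
Step 1: x=[4.2500 8.2500 11.0000] v=[1.0000 -3.0000 0.0000]
Step 2: x=[4.4375 7.1875 11.3125] v=[0.7500 -4.2500 1.2500]
Step 3: x=[4.2031 6.4688 11.5938] v=[-0.9375 -2.8750 1.1250]
Step 4: x=[3.4844 6.4649 11.5938] v=[-2.8749 -0.0157 0.0000]
Step 5: x=[2.6397 6.9981 11.3116] v=[-3.3788 2.1327 -1.1289]
Step 6: x=[2.2247 7.5201 10.9510] v=[-1.6601 2.0878 -1.4424]
Max displacement = 1.7753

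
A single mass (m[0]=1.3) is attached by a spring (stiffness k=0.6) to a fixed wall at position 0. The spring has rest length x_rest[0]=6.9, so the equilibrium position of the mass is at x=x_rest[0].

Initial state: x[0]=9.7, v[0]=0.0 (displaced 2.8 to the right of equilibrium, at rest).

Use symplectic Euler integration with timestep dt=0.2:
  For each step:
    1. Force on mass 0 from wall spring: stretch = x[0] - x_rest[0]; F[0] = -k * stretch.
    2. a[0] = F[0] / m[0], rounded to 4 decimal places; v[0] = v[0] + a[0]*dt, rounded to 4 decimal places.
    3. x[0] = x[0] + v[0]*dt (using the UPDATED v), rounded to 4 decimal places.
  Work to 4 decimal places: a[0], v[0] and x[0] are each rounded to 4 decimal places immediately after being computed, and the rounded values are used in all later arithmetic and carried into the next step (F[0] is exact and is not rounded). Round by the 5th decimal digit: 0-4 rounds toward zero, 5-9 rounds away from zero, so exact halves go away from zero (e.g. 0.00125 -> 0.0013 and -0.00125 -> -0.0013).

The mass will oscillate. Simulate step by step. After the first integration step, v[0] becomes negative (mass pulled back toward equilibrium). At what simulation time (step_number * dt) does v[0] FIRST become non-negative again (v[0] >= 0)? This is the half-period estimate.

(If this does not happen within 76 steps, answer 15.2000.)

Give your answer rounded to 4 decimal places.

Step 0: x=[9.7000] v=[0.0000]
Step 1: x=[9.6483] v=[-0.2585]
Step 2: x=[9.5459] v=[-0.5122]
Step 3: x=[9.3946] v=[-0.7564]
Step 4: x=[9.1973] v=[-0.9867]
Step 5: x=[8.9575] v=[-1.1988]
Step 6: x=[8.6798] v=[-1.3887]
Step 7: x=[8.3692] v=[-1.5530]
Step 8: x=[8.0315] v=[-1.6886]
Step 9: x=[7.6729] v=[-1.7930]
Step 10: x=[7.3000] v=[-1.8643]
Step 11: x=[6.9198] v=[-1.9012]
Step 12: x=[6.5392] v=[-1.9030]
Step 13: x=[6.1653] v=[-1.8697]
Step 14: x=[5.8049] v=[-1.8019]
Step 15: x=[5.4647] v=[-1.7008]
Step 16: x=[5.1510] v=[-1.5683]
Step 17: x=[4.8696] v=[-1.4069]
Step 18: x=[4.6257] v=[-1.2195]
Step 19: x=[4.4238] v=[-1.0096]
Step 20: x=[4.2676] v=[-0.7810]
Step 21: x=[4.1600] v=[-0.5380]
Step 22: x=[4.1030] v=[-0.2851]
Step 23: x=[4.0976] v=[-0.0269]
Step 24: x=[4.1440] v=[0.2318]
First v>=0 after going negative at step 24, time=4.8000

Answer: 4.8000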